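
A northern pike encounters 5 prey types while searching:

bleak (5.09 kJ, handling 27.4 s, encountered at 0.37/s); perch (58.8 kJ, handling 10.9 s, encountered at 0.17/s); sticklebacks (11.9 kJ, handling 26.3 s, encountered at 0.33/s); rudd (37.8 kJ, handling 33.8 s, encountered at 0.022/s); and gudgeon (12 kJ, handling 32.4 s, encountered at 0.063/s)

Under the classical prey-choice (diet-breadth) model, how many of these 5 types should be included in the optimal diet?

1

Rank by E/h (kJ/s): perch 5.39, rudd 1.12, sticklebacks 0.452, gudgeon 0.37, bleak 0.186. Include each in turn until the next type's E/h falls below the running intake rate.
Rate on top 1: 3.504. rudd: 1.12 < 3.504 → exclude; stop.
Optimal diet: perch — 1 of 5 types.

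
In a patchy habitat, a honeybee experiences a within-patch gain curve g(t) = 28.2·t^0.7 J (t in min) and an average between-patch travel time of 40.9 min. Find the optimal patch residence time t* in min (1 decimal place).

Optimal t* satisfies g'(t*) = g(t*)/(T + t*).
g'(t) = 0.7·28.2·t^-0.3. Setting 0.7·28.2·t^-0.3 = 28.2·t^0.7/(40.9+t) gives 0.7(40.9+t) = t, so 0.30·t = 0.7×40.9.
t* = 0.7×40.9/0.30 = 95.43 min.

95.4 min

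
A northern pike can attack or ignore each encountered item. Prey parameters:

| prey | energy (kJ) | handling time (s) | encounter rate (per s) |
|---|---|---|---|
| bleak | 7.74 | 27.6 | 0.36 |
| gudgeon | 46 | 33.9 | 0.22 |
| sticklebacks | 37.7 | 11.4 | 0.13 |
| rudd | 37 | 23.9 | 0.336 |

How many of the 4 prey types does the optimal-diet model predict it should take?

1

Rank by E/h (kJ/s): sticklebacks 3.31, rudd 1.55, gudgeon 1.36, bleak 0.28. Include each in turn until the next type's E/h falls below the running intake rate.
Rate on top 1: 1.975. rudd: 1.55 < 1.975 → exclude; stop.
Optimal diet: sticklebacks — 1 of 4 types.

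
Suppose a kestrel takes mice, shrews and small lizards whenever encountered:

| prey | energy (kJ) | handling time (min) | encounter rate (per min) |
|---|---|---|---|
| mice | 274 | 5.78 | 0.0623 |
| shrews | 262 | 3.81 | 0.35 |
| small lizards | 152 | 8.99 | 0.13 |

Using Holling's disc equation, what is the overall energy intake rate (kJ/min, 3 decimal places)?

R = (0.0623×274 + 0.35×262 + 0.13×152) / (1 + 0.0623×5.78 + 0.35×3.81 + 0.13×8.99) = 128.5/3.862 = 33.28 kJ/min.

33.278 kJ/min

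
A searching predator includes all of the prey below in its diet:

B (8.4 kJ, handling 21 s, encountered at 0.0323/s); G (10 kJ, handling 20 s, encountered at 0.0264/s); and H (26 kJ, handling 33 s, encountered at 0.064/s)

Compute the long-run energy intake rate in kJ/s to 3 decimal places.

0.509 kJ/s

Energy encountered per unit search time: 0.0323×8.4 + 0.0264×10 + 0.064×26 = 2.199 kJ/s.
Handling time per unit search time: 0.0323×21 + 0.0264×20 + 0.064×33 = 3.318.
Rate = 2.199/(1 + 3.318) = 0.5093 kJ/s.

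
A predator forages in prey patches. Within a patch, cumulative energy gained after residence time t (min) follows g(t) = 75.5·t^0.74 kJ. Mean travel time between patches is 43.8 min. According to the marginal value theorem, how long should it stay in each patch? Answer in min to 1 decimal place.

124.7 min

Optimal t* satisfies g'(t*) = g(t*)/(T + t*).
g'(t) = 0.74·75.5·t^-0.26. Setting 0.74·75.5·t^-0.26 = 75.5·t^0.74/(43.8+t) gives 0.74(43.8+t) = t, so 0.26·t = 0.74×43.8.
t* = 0.74×43.8/0.26 = 124.7 min.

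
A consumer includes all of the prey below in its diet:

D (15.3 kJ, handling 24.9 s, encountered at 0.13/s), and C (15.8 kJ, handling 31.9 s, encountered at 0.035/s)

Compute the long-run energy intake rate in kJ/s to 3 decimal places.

R = Σλ_iE_i / (1 + Σλ_ih_i)
Numerator: 0.13×15.3 + 0.035×15.8 = 2.542
Denominator: 1 + 0.13×24.9 + 0.035×31.9 = 5.354
R = 2.542/5.354 = 0.4748 kJ/s

0.475 kJ/s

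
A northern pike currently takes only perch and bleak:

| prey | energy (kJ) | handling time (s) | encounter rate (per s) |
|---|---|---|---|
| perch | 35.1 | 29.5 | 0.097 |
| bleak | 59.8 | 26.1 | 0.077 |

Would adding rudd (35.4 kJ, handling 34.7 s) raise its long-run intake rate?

No

On perch and bleak alone, R = ΣλE/(1+Σλh) = 8.009/5.871 = 1.364 kJ/s.
rudd: E/h = 35.4/34.7 = 1.02 kJ/s.
Since 1.02 < R, time spent handling rudd is better spent searching.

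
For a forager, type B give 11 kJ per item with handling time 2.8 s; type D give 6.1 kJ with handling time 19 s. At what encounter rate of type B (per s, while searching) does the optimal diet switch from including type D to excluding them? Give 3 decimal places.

The zero-one rule: include type D iff E₂/h₂ > λE₁/(1+λh₁). Equality gives the switch point.
λE₁h₂ = E₂ + λE₂h₁ ⇒ λ = E₂/(E₁h₂ − E₂h₁) = 6.1/(209 − 17.08) = 0.03178 per s.

0.032 per s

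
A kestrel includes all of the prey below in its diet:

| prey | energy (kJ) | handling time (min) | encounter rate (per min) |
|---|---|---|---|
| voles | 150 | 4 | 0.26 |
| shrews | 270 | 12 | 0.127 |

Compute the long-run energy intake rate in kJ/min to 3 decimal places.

R = Σλ_iE_i / (1 + Σλ_ih_i)
Numerator: 0.26×150 + 0.127×270 = 73.29
Denominator: 1 + 0.26×4 + 0.127×12 = 3.564
R = 73.29/3.564 = 20.56 kJ/min

20.564 kJ/min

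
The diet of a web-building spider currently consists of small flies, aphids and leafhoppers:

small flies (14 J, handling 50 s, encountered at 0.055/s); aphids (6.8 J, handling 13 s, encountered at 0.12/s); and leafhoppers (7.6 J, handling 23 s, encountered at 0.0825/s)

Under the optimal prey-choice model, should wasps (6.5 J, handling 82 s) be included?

No

Current rate: (0.055×14 + 0.12×6.8 + 0.0825×7.6)/(1 + 0.055×50 + 0.12×13 + 0.0825×23) = 0.307 J/s.
wasps: E/h = 6.5/82 = 0.07927 J/s.
0.07927 < 0.307, so adding wasps would lower the average — exclude it.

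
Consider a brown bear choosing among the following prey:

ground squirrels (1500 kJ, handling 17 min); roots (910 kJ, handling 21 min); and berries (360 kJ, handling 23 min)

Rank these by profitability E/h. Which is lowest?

berries

In descending order of E/h:
ground squirrels: 1500/17 = 88.2 kJ/min
roots: 910/21 = 43.3 kJ/min
berries: 360/23 = 15.7 kJ/min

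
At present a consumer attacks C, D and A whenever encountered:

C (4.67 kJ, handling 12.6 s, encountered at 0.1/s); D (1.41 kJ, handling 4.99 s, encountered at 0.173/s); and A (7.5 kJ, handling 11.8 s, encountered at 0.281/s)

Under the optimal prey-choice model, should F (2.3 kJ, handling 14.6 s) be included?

Intake rate on the current diet: R = (0.1×4.67 + 0.173×1.41 + 0.281×7.5) / (1 + 0.1×12.6 + 0.173×4.99 + 0.281×11.8) = 2.818/6.439 = 0.4377 kJ/s.
Profitability of F: 2.3/14.6 = 0.1575 kJ/s.
0.1575 < 0.4377, so adding F would lower the average — exclude it.

No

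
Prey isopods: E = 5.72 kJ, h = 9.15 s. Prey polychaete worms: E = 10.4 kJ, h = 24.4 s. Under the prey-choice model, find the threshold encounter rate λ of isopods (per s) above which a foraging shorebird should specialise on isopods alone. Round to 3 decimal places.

0.234 per s

At the threshold, the rate on isopods alone equals the profitability of polychaete worms: λ·5.72/(1 + λ·9.15) = 10.4/24.4 = 0.4262.
Rearranging, λ(5.72 − 0.4262×9.15) = 0.4262, so λ = 0.4262/1.82 = 0.2342 per s.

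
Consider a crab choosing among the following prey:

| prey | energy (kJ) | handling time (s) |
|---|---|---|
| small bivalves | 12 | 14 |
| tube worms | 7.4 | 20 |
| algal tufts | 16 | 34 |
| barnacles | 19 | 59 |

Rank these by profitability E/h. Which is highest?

small bivalves

In descending order of E/h:
small bivalves: 12/14 = 0.857 kJ/s
algal tufts: 16/34 = 0.471 kJ/s
tube worms: 7.4/20 = 0.37 kJ/s
barnacles: 19/59 = 0.322 kJ/s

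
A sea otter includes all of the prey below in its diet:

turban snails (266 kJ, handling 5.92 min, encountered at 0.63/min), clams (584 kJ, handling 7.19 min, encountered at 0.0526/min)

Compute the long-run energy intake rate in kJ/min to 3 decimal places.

38.823 kJ/min

R = (0.63×266 + 0.0526×584) / (1 + 0.63×5.92 + 0.0526×7.19) = 198.3/5.108 = 38.82 kJ/min.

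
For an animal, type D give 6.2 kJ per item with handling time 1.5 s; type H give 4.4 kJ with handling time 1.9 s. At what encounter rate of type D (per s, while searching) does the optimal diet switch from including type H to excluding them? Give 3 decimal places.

The zero-one rule: include type H iff E₂/h₂ > λE₁/(1+λh₁). Equality gives the switch point.
λE₁h₂ = E₂ + λE₂h₁ ⇒ λ = E₂/(E₁h₂ − E₂h₁) = 4.4/(11.78 − 6.6) = 0.8494 per s.

0.849 per s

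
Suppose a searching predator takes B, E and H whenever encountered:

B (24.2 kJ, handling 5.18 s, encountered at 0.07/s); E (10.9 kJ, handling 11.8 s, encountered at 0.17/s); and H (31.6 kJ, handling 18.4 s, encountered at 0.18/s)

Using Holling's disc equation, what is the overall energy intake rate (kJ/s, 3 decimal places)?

R = (0.07×24.2 + 0.17×10.9 + 0.18×31.6) / (1 + 0.07×5.18 + 0.17×11.8 + 0.18×18.4) = 9.235/6.681 = 1.382 kJ/s.

1.382 kJ/s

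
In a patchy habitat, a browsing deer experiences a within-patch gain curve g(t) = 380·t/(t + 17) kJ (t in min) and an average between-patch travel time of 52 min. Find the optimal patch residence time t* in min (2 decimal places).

29.73 min

By the marginal value theorem, leave when the instantaneous gain rate g'(t) equals the habitat-wide average g(t)/(T + t).
g'(t) = 380·17/(t + 17)². Setting 380·17/(t+17)² = 380t/[(t+17)(52+t)] gives 17(52+t) = t(t+17), so t² = 17×52 = 884.
t* = √884 = 29.73 min.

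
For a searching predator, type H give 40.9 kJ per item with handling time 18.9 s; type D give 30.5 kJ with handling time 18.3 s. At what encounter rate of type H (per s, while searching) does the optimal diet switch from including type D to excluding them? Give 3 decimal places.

0.177 per s

Drop type D once their profitability E₂/h₂ falls below the rate achievable on type H alone: E₂/h₂ = λE₁/(1 + λh₁).
Solve for λ: λE₁h₂ = E₂(1 + λh₁) → λ(E₁h₂ − E₂h₁) = E₂ → λ = E₂/(E₁h₂ − E₂h₁).
λ = 30.5/(40.9×18.3 − 30.5×18.9) = 30.5/172 = 0.1773 per s.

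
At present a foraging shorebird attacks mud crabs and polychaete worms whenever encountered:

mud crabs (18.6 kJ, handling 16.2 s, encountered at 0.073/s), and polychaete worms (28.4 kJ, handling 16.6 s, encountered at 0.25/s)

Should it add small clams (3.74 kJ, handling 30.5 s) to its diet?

No

Current rate: (0.073×18.6 + 0.25×28.4)/(1 + 0.073×16.2 + 0.25×16.6) = 1.336 kJ/s.
small clams: E/h = 3.74/30.5 = 0.1226 kJ/s.
Since 0.1226 < R, time spent handling small clams is better spent searching.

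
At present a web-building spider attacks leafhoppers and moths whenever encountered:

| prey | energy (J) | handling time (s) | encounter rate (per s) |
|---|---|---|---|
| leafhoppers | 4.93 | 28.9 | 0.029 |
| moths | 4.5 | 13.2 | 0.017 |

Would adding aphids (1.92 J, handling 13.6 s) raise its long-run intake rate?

Yes

On leafhoppers and moths alone, R = ΣλE/(1+Σλh) = 0.2195/2.062 = 0.1064 J/s.
aphids: E/h = 1.92/13.6 = 0.1412 J/s.
Since 0.1412 > R, including aphids increases the long-run rate.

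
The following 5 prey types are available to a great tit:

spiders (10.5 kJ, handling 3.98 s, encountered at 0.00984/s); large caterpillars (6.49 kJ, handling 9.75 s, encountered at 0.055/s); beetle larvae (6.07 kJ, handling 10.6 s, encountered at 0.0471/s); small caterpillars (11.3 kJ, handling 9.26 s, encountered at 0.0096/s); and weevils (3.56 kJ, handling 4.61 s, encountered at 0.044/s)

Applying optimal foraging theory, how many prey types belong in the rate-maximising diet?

Rank by E/h (kJ/s): spiders 2.64, small caterpillars 1.22, weevils 0.772, large caterpillars 0.666, beetle larvae 0.573. Include each in turn until the next type's E/h falls below the running intake rate.
Rate on top 1: 0.09943. small caterpillars: 1.22 > 0.09943 → include.
Rate on top 2: 0.1878. weevils: 0.772 > 0.1878 → include.
Rate on top 3: 0.2768. large caterpillars: 0.666 > 0.2768 → include.
Rate on top 4: 0.3885. beetle larvae: 0.573 > 0.3885 → include.
Optimal diet: spiders, small caterpillars, weevils, large caterpillars, beetle larvae — 5 of 5 types.

5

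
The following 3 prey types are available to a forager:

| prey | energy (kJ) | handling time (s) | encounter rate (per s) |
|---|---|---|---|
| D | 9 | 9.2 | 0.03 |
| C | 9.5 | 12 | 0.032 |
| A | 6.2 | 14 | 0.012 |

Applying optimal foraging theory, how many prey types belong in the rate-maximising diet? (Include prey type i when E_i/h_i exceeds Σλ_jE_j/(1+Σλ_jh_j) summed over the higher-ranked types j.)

Rank by E/h (kJ/s): D 0.978, C 0.792, A 0.443. Include each in turn until the next type's E/h falls below the running intake rate.
Rate on top 1: 0.2116. C: 0.792 > 0.2116 → include.
Rate on top 2: 0.3458. A: 0.443 > 0.3458 → include.
Optimal diet: D, C, A — 3 of 3 types.

3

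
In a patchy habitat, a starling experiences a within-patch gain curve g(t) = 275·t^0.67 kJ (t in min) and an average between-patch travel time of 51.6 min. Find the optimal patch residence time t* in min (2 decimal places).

104.76 min

Maximise g(t)/(T+t): set derivative to zero → g'(t)(T+t) = g(t).
g'(t) = 0.67·275·t^-0.33. Setting 0.67·275·t^-0.33 = 275·t^0.67/(51.6+t) gives 0.67(51.6+t) = t, so 0.33·t = 0.67×51.6.
t* = 0.67×51.6/0.33 = 104.8 min.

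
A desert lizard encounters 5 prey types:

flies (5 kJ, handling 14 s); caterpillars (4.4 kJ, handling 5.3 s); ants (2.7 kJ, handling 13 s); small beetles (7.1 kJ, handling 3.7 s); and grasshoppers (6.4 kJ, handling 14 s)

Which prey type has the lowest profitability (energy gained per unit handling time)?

Profitability E/h (kJ/s): flies = 5/14 = 0.357, caterpillars = 4.4/5.3 = 0.83, ants = 2.7/13 = 0.208, small beetles = 7.1/3.7 = 1.92, grasshoppers = 6.4/14 = 0.457.
Ranked: small beetles > caterpillars > grasshoppers > flies > ants.

ants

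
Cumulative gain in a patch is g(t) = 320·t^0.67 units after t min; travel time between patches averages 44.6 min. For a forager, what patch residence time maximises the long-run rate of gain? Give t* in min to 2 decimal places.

90.55 min

Optimal t* satisfies g'(t*) = g(t*)/(T + t*).
g'(t) = 0.67·320·t^-0.33. Setting 0.67·320·t^-0.33 = 320·t^0.67/(44.6+t) gives 0.67(44.6+t) = t, so 0.33·t = 0.67×44.6.
t* = 0.67×44.6/0.33 = 90.55 min.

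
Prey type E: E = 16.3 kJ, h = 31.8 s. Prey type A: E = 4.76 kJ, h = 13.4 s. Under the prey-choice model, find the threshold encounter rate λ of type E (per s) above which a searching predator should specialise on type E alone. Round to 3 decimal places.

At the threshold, the rate on type E alone equals the profitability of type A: λ·16.3/(1 + λ·31.8) = 4.76/13.4 = 0.3552.
Rearranging, λ(16.3 − 0.3552×31.8) = 0.3552, so λ = 0.3552/5.004 = 0.07099 per s.

0.071 per s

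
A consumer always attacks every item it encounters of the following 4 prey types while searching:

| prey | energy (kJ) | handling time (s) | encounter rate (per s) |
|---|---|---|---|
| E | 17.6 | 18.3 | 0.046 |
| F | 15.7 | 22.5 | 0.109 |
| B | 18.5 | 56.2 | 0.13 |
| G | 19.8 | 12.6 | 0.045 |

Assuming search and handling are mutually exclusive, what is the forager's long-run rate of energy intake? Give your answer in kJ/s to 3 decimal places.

R = Σλ_iE_i / (1 + Σλ_ih_i)
Numerator: 0.046×17.6 + 0.109×15.7 + 0.13×18.5 + 0.045×19.8 = 5.817
Denominator: 1 + 0.046×18.3 + 0.109×22.5 + 0.13×56.2 + 0.045×12.6 = 12.17
R = 5.817/12.17 = 0.4781 kJ/s

0.478 kJ/s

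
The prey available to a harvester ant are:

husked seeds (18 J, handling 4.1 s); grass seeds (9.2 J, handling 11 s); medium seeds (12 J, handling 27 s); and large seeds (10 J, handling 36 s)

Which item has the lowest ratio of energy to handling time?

In descending order of E/h:
husked seeds: 18/4.1 = 4.39 J/s
grass seeds: 9.2/11 = 0.836 J/s
medium seeds: 12/27 = 0.444 J/s
large seeds: 10/36 = 0.278 J/s

large seeds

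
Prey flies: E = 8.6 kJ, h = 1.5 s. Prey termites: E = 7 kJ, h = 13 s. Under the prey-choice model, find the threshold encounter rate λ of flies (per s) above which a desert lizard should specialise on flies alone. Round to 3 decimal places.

The zero-one rule: include termites iff E₂/h₂ > λE₁/(1+λh₁). Equality gives the switch point.
λE₁h₂ = E₂ + λE₂h₁ ⇒ λ = E₂/(E₁h₂ − E₂h₁) = 7/(111.8 − 10.5) = 0.0691 per s.

0.069 per s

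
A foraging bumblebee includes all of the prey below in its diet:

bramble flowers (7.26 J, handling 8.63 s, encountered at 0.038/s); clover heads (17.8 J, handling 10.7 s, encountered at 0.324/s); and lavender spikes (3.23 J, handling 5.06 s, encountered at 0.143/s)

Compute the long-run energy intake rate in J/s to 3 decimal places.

Energy encountered per unit search time: 0.038×7.26 + 0.324×17.8 + 0.143×3.23 = 6.505 J/s.
Handling time per unit search time: 0.038×8.63 + 0.324×10.7 + 0.143×5.06 = 4.518.
Rate = 6.505/(1 + 4.518) = 1.179 J/s.

1.179 J/s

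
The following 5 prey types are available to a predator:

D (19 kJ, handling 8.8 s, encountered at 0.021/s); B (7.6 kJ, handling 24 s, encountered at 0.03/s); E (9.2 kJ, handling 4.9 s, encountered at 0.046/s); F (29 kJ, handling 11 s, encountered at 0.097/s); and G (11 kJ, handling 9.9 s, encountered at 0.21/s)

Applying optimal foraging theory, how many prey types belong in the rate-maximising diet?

Rank by E/h (kJ/s): F 2.64, D 2.16, E 1.88, G 1.11, B 0.317. Include each in turn until the next type's E/h falls below the running intake rate.
Rate on top 1: 1.361. D: 2.16 > 1.361 → include.
Rate on top 2: 1.426. E: 1.88 > 1.426 → include.
Rate on top 3: 1.467. G: 1.11 < 1.467 → exclude; stop.
Optimal diet: F, D, E — 3 of 5 types.

3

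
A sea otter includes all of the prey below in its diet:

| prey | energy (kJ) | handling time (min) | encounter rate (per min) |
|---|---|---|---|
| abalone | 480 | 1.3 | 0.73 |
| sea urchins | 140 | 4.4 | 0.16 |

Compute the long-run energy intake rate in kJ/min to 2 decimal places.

R = (0.73×480 + 0.16×140) / (1 + 0.73×1.3 + 0.16×4.4) = 372.8/2.653 = 140.5 kJ/min.

140.52 kJ/min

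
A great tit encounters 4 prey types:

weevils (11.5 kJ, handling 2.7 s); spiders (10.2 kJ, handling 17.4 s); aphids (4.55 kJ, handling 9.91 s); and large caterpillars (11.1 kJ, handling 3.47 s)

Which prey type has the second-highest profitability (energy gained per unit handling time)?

In descending order of E/h:
weevils: 11.5/2.7 = 4.26 kJ/s
large caterpillars: 11.1/3.47 = 3.2 kJ/s
spiders: 10.2/17.4 = 0.586 kJ/s
aphids: 4.55/9.91 = 0.459 kJ/s

large caterpillars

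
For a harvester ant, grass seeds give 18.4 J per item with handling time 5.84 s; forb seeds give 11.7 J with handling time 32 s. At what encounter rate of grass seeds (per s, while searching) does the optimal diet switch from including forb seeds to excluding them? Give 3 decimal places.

At the threshold, the rate on grass seeds alone equals the profitability of forb seeds: λ·18.4/(1 + λ·5.84) = 11.7/32 = 0.3656.
Rearranging, λ(18.4 − 0.3656×5.84) = 0.3656, so λ = 0.3656/16.26 = 0.02248 per s.

0.022 per s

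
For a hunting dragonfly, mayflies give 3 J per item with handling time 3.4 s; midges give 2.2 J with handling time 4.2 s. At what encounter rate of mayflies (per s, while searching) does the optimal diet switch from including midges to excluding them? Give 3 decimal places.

0.430 per s

The zero-one rule: include midges iff E₂/h₂ > λE₁/(1+λh₁). Equality gives the switch point.
λE₁h₂ = E₂ + λE₂h₁ ⇒ λ = E₂/(E₁h₂ − E₂h₁) = 2.2/(12.6 − 7.48) = 0.4297 per s.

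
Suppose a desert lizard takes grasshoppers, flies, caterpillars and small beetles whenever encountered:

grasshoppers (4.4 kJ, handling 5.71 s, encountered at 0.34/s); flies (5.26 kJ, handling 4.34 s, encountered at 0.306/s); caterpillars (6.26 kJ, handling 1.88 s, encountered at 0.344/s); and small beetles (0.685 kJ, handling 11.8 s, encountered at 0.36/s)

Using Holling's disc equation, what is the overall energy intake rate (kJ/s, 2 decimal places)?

R = (0.34×4.4 + 0.306×5.26 + 0.344×6.26 + 0.36×0.685) / (1 + 0.34×5.71 + 0.306×4.34 + 0.344×1.88 + 0.36×11.8) = 5.506/9.164 = 0.6008 kJ/s.

0.60 kJ/s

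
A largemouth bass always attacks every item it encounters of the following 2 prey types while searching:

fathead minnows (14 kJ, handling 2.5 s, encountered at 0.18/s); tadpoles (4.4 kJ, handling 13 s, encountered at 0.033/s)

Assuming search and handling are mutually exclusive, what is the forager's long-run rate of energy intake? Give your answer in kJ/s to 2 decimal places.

1.42 kJ/s

R = (0.18×14 + 0.033×4.4) / (1 + 0.18×2.5 + 0.033×13) = 2.665/1.879 = 1.418 kJ/s.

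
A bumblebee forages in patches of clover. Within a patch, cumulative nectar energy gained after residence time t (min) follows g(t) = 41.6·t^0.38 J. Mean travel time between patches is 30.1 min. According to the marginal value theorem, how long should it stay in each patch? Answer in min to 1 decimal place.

18.4 min

Optimal t* satisfies g'(t*) = g(t*)/(T + t*).
g'(t) = 0.38·41.6·t^-0.62. Setting 0.38·41.6·t^-0.62 = 41.6·t^0.38/(30.1+t) gives 0.38(30.1+t) = t, so 0.62·t = 0.38×30.1.
t* = 0.38×30.1/0.62 = 18.45 min.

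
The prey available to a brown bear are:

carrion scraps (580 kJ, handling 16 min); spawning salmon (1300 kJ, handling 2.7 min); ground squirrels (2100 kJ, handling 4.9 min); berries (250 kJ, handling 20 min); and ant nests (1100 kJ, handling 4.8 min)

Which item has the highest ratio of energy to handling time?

spawning salmon

Profitability E/h (kJ/min): carrion scraps = 580/16 = 36.2, spawning salmon = 1300/2.7 = 481, ground squirrels = 2100/4.9 = 429, berries = 250/20 = 12.5, ant nests = 1100/4.8 = 229.
Ranked: spawning salmon > ground squirrels > ant nests > carrion scraps > berries.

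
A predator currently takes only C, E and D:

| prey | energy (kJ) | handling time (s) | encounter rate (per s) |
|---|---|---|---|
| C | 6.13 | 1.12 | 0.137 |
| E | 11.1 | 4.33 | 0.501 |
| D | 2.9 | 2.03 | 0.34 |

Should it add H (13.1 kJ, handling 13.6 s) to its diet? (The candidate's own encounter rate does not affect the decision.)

No

On C, E and D alone, R = ΣλE/(1+Σλh) = 7.387/4.013 = 1.841 kJ/s.
Profitability of H: 13.1/13.6 = 0.9632 kJ/s.
Since 0.9632 < R, time spent handling H is better spent searching.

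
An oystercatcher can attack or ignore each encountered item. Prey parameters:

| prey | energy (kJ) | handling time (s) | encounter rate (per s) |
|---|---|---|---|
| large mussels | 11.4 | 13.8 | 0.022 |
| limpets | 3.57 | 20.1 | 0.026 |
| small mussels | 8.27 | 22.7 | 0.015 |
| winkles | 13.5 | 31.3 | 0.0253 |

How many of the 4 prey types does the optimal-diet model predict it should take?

Profitabilities (E/h, kJ/s): large mussels 0.826, winkles 0.431, small mussels 0.364, limpets 0.178. Add prey in this order while the next type's profitability exceeds the intake rate on those already taken.
Rate on top 1: 0.1924. winkles: 0.431 > 0.1924 → include.
Rate on top 2: 0.2827. small mussels: 0.364 > 0.2827 → include.
Rate on top 3: 0.2941. limpets: 0.178 < 0.2941 → exclude; stop.
Optimal diet: large mussels, winkles, small mussels — 3 of 4 types.

3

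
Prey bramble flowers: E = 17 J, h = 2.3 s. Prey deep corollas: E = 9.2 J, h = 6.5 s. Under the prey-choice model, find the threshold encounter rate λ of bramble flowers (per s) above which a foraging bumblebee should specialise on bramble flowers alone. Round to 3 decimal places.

0.103 per s

Drop deep corollas once their profitability E₂/h₂ falls below the rate achievable on bramble flowers alone: E₂/h₂ = λE₁/(1 + λh₁).
Solve for λ: λE₁h₂ = E₂(1 + λh₁) → λ(E₁h₂ − E₂h₁) = E₂ → λ = E₂/(E₁h₂ − E₂h₁).
λ = 9.2/(17×6.5 − 9.2×2.3) = 9.2/89.34 = 0.103 per s.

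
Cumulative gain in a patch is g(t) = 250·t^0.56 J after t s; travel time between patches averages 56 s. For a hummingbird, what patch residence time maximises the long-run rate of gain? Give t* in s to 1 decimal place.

Optimal t* satisfies g'(t*) = g(t*)/(T + t*).
g'(t) = 0.56·250·t^-0.44. Setting 0.56·250·t^-0.44 = 250·t^0.56/(56+t) gives 0.56(56+t) = t, so 0.44·t = 0.56×56.
t* = 0.56×56/0.44 = 71.27 s.

71.3 s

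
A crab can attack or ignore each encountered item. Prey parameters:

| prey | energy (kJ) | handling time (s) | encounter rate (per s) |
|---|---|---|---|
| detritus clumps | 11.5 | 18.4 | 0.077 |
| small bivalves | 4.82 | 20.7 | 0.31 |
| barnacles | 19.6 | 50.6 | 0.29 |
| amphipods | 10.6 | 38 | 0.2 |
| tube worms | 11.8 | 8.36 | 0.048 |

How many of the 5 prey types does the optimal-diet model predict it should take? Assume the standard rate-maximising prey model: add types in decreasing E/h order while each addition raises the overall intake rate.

Profitabilities (E/h, kJ/s): tube worms 1.41, detritus clumps 0.625, barnacles 0.387, amphipods 0.279, small bivalves 0.233. Add prey in this order while the next type's profitability exceeds the intake rate on those already taken.
Rate on top 1: 0.4042. detritus clumps: 0.625 > 0.4042 → include.
Rate on top 2: 0.5152. barnacles: 0.387 < 0.5152 → exclude; stop.
Optimal diet: tube worms, detritus clumps — 2 of 5 types.

2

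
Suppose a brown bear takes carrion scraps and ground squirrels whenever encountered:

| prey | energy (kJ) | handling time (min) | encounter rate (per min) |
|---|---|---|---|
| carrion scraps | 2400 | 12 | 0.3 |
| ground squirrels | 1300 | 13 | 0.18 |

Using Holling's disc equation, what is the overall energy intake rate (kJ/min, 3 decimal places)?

137.464 kJ/min

R = (0.3×2400 + 0.18×1300) / (1 + 0.3×12 + 0.18×13) = 954/6.94 = 137.5 kJ/min.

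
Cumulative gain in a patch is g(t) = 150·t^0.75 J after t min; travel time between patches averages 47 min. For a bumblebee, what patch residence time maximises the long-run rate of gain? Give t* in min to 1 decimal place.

141.0 min

Maximise g(t)/(T+t): set derivative to zero → g'(t)(T+t) = g(t).
g'(t) = 0.75·150·t^-0.25. Setting 0.75·150·t^-0.25 = 150·t^0.75/(47+t) gives 0.75(47+t) = t, so 0.25·t = 0.75×47.
t* = 0.75×47/0.25 = 141 min.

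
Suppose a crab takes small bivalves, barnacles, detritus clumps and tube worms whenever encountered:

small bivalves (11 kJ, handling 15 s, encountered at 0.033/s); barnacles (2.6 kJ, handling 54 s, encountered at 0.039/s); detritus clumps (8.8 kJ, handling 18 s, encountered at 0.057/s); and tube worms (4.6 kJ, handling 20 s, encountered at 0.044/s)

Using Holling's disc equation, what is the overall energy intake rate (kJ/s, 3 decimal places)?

0.212 kJ/s

R = (0.033×11 + 0.039×2.6 + 0.057×8.8 + 0.044×4.6) / (1 + 0.033×15 + 0.039×54 + 0.057×18 + 0.044×20) = 1.168/5.507 = 0.2122 kJ/s.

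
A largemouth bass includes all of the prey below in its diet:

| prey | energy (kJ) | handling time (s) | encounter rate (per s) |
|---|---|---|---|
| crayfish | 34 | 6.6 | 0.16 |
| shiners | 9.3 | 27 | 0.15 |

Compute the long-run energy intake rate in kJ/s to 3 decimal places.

1.119 kJ/s

R = (0.16×34 + 0.15×9.3) / (1 + 0.16×6.6 + 0.15×27) = 6.835/6.106 = 1.119 kJ/s.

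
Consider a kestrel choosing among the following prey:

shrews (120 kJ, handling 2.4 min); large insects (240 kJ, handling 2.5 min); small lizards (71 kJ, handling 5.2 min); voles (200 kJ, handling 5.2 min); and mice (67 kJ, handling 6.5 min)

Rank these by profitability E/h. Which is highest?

large insects

In descending order of E/h:
large insects: 240/2.5 = 96 kJ/min
shrews: 120/2.4 = 50 kJ/min
voles: 200/5.2 = 38.5 kJ/min
small lizards: 71/5.2 = 13.7 kJ/min
mice: 67/6.5 = 10.3 kJ/min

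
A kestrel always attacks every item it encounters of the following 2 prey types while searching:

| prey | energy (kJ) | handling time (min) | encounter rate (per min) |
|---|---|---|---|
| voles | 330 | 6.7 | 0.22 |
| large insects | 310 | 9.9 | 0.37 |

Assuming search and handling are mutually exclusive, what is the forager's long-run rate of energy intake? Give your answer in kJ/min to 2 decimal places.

30.52 kJ/min

Energy encountered per unit search time: 0.22×330 + 0.37×310 = 187.3 kJ/min.
Handling time per unit search time: 0.22×6.7 + 0.37×9.9 = 5.137.
Rate = 187.3/(1 + 5.137) = 30.52 kJ/min.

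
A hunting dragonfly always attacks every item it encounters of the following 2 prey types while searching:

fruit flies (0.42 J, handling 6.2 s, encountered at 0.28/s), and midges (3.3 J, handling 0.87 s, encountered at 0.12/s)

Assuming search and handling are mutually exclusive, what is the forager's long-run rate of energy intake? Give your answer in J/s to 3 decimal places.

R = Σλ_iE_i / (1 + Σλ_ih_i)
Numerator: 0.28×0.42 + 0.12×3.3 = 0.5136
Denominator: 1 + 0.28×6.2 + 0.12×0.87 = 2.84
R = 0.5136/2.84 = 0.1808 J/s

0.181 J/s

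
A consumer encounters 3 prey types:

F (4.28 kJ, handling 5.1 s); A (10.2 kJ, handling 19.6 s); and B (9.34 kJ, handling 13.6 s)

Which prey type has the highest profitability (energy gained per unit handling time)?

F

Profitability E/h (kJ/s): F = 4.28/5.1 = 0.839, A = 10.2/19.6 = 0.52, B = 9.34/13.6 = 0.687.
Ranked: F > B > A.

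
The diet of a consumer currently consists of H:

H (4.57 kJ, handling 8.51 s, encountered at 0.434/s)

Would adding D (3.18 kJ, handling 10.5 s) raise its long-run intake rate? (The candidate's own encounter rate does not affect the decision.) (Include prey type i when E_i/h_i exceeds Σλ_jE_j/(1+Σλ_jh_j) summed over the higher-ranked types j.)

Current rate: (0.434×4.57)/(1 + 0.434×8.51) = 0.4226 kJ/s.
D: E/h = 3.18/10.5 = 0.3029 kJ/s.
Since 0.3029 < R, time spent handling D is better spent searching.

No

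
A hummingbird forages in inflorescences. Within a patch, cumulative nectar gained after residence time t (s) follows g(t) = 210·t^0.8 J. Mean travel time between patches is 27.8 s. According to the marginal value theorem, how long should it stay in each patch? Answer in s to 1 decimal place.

111.2 s

Optimal t* satisfies g'(t*) = g(t*)/(T + t*).
g'(t) = 0.8·210·t^-0.2. Setting 0.8·210·t^-0.2 = 210·t^0.8/(27.8+t) gives 0.8(27.8+t) = t, so 0.20·t = 0.8×27.8.
t* = 0.8×27.8/0.20 = 111.2 s.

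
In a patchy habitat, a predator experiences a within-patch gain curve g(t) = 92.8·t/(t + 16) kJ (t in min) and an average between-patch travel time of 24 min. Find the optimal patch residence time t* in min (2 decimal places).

Optimal t* satisfies g'(t*) = g(t*)/(T + t*).
g'(t) = 92.8·16/(t + 16)². Setting 92.8·16/(t+16)² = 92.8t/[(t+16)(24+t)] gives 16(24+t) = t(t+16), so t² = 16×24 = 384.
t* = √384 = 19.6 min.

19.60 min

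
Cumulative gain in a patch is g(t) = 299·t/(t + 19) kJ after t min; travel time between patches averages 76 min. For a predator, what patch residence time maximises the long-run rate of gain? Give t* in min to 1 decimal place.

38.0 min

Optimal t* satisfies g'(t*) = g(t*)/(T + t*).
g'(t) = 299·19/(t + 19)². Setting 299·19/(t+19)² = 299t/[(t+19)(76+t)] gives 19(76+t) = t(t+19), so t² = 19×76 = 1444.
t* = √1444 = 38 min.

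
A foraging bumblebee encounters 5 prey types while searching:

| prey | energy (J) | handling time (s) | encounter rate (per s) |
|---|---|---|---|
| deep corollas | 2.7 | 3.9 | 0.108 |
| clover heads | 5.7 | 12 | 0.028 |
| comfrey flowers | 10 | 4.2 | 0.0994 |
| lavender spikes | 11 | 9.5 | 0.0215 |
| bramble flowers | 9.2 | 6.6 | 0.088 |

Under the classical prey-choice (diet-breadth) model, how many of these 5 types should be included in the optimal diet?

Rank by E/h (J/s): comfrey flowers 2.38, bramble flowers 1.39, lavender spikes 1.16, deep corollas 0.692, clover heads 0.475. Include each in turn until the next type's E/h falls below the running intake rate.
Rate on top 1: 0.7012. bramble flowers: 1.39 > 0.7012 → include.
Rate on top 2: 0.9026. lavender spikes: 1.16 > 0.9026 → include.
Rate on top 3: 0.9263. deep corollas: 0.692 < 0.9263 → exclude; stop.
Optimal diet: comfrey flowers, bramble flowers, lavender spikes — 3 of 5 types.

3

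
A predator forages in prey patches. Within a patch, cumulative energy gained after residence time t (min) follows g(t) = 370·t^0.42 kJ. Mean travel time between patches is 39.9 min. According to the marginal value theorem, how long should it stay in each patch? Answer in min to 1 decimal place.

28.9 min

Optimal t* satisfies g'(t*) = g(t*)/(T + t*).
g'(t) = 0.42·370·t^-0.58. Setting 0.42·370·t^-0.58 = 370·t^0.42/(39.9+t) gives 0.42(39.9+t) = t, so 0.58·t = 0.42×39.9.
t* = 0.42×39.9/0.58 = 28.89 min.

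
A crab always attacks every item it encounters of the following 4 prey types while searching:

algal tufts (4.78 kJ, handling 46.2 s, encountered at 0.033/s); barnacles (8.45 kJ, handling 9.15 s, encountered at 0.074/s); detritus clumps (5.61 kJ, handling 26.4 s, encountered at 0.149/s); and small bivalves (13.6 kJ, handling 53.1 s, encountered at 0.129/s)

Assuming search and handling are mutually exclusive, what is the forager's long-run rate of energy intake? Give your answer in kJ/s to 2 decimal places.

R = (0.033×4.78 + 0.074×8.45 + 0.149×5.61 + 0.129×13.6) / (1 + 0.033×46.2 + 0.074×9.15 + 0.149×26.4 + 0.129×53.1) = 3.373/13.99 = 0.2412 kJ/s.

0.24 kJ/s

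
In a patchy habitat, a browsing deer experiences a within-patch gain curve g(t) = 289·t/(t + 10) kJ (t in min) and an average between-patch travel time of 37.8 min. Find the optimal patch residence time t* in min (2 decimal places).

Maximise g(t)/(T+t): set derivative to zero → g'(t)(T+t) = g(t).
g'(t) = 289·10/(t + 10)². Setting 289·10/(t+10)² = 289t/[(t+10)(37.8+t)] gives 10(37.8+t) = t(t+10), so t² = 10×37.8 = 378.
t* = √378 = 19.44 min.

19.44 min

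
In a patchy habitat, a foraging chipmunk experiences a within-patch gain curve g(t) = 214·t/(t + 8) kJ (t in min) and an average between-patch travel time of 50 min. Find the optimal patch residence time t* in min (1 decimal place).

Maximise g(t)/(T+t): set derivative to zero → g'(t)(T+t) = g(t).
g'(t) = 214·8/(t + 8)². Setting 214·8/(t+8)² = 214t/[(t+8)(50+t)] gives 8(50+t) = t(t+8), so t² = 8×50 = 400.
t* = √400 = 20 min.

20.0 min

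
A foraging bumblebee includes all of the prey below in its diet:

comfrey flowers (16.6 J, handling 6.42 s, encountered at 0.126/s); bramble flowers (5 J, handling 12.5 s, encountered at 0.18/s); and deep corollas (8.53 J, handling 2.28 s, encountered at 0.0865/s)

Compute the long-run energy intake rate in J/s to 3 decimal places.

Energy encountered per unit search time: 0.126×16.6 + 0.18×5 + 0.0865×8.53 = 3.729 J/s.
Handling time per unit search time: 0.126×6.42 + 0.18×12.5 + 0.0865×2.28 = 3.256.
Rate = 3.729/(1 + 3.256) = 0.8763 J/s.

0.876 J/s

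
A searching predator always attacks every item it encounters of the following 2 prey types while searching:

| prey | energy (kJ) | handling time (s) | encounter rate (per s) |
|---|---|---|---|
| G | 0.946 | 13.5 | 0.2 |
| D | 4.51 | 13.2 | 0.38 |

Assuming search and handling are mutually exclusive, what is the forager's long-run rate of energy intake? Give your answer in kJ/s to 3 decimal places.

0.218 kJ/s

Energy encountered per unit search time: 0.2×0.946 + 0.38×4.51 = 1.903 kJ/s.
Handling time per unit search time: 0.2×13.5 + 0.38×13.2 = 7.716.
Rate = 1.903/(1 + 7.716) = 0.2183 kJ/s.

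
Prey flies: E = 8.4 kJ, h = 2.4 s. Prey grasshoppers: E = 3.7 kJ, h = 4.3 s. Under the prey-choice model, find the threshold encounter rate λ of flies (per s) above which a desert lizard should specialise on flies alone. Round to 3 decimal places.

Drop grasshoppers once their profitability E₂/h₂ falls below the rate achievable on flies alone: E₂/h₂ = λE₁/(1 + λh₁).
Solve for λ: λE₁h₂ = E₂(1 + λh₁) → λ(E₁h₂ − E₂h₁) = E₂ → λ = E₂/(E₁h₂ − E₂h₁).
λ = 3.7/(8.4×4.3 − 3.7×2.4) = 3.7/27.24 = 0.1358 per s.

0.136 per s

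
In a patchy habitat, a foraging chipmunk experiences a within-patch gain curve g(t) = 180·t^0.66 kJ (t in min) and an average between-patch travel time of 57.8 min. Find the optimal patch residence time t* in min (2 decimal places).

By the marginal value theorem, leave when the instantaneous gain rate g'(t) equals the habitat-wide average g(t)/(T + t).
g'(t) = 0.66·180·t^-0.34. Setting 0.66·180·t^-0.34 = 180·t^0.66/(57.8+t) gives 0.66(57.8+t) = t, so 0.34·t = 0.66×57.8.
t* = 0.66×57.8/0.34 = 112.2 min.

112.20 min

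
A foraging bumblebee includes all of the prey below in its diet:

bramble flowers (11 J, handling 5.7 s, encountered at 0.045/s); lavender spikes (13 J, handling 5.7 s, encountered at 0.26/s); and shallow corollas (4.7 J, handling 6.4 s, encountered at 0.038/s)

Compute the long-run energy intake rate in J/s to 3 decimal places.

1.359 J/s

R = Σλ_iE_i / (1 + Σλ_ih_i)
Numerator: 0.045×11 + 0.26×13 + 0.038×4.7 = 4.054
Denominator: 1 + 0.045×5.7 + 0.26×5.7 + 0.038×6.4 = 2.982
R = 4.054/2.982 = 1.359 J/s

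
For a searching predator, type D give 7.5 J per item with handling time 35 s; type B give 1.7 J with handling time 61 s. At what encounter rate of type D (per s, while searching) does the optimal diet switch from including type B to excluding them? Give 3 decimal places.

Drop type B once their profitability E₂/h₂ falls below the rate achievable on type D alone: E₂/h₂ = λE₁/(1 + λh₁).
Solve for λ: λE₁h₂ = E₂(1 + λh₁) → λ(E₁h₂ − E₂h₁) = E₂ → λ = E₂/(E₁h₂ − E₂h₁).
λ = 1.7/(7.5×61 − 1.7×35) = 1.7/398 = 0.004271 per s.

0.004 per s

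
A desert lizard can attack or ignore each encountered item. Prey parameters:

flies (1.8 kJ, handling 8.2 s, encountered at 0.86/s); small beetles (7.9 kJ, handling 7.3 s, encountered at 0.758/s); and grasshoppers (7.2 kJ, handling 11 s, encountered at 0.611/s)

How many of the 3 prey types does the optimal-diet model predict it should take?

1

Profitabilities (E/h, kJ/s): small beetles 1.08, grasshoppers 0.655, flies 0.22. Add prey in this order while the next type's profitability exceeds the intake rate on those already taken.
Rate on top 1: 0.9166. grasshoppers: 0.655 < 0.9166 → exclude; stop.
Optimal diet: small beetles — 1 of 3 types.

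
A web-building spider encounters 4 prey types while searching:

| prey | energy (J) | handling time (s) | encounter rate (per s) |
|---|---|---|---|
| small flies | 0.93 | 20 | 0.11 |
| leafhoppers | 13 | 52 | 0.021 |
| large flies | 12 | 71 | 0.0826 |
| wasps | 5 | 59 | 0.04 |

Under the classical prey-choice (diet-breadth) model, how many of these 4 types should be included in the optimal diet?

E/h in descending order: leafhoppers 0.25, large flies 0.169, wasps 0.0847, small flies 0.0465 J/s. The optimal diet is the largest prefix of this list for which every included type satisfies E_i/h_i > R on the types above it.
Rate on top 1: 0.1305. large flies: 0.169 > 0.1305 → include.
Rate on top 2: 0.1589. wasps: 0.0847 < 0.1589 → exclude; stop.
Optimal diet: leafhoppers, large flies — 2 of 4 types.

2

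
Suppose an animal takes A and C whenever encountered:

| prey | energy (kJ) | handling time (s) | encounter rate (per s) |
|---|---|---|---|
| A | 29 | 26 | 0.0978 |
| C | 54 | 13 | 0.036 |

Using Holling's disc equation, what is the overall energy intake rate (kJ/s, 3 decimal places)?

Energy encountered per unit search time: 0.0978×29 + 0.036×54 = 4.78 kJ/s.
Handling time per unit search time: 0.0978×26 + 0.036×13 = 3.011.
Rate = 4.78/(1 + 3.011) = 1.192 kJ/s.

1.192 kJ/s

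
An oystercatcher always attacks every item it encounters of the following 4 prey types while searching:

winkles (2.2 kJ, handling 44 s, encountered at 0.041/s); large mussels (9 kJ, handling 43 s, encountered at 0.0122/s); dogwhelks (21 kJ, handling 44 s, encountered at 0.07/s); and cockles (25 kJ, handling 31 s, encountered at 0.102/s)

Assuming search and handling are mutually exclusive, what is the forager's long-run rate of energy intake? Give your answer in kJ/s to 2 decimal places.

0.44 kJ/s

Energy encountered per unit search time: 0.041×2.2 + 0.0122×9 + 0.07×21 + 0.102×25 = 4.22 kJ/s.
Handling time per unit search time: 0.041×44 + 0.0122×43 + 0.07×44 + 0.102×31 = 8.571.
Rate = 4.22/(1 + 8.571) = 0.4409 kJ/s.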